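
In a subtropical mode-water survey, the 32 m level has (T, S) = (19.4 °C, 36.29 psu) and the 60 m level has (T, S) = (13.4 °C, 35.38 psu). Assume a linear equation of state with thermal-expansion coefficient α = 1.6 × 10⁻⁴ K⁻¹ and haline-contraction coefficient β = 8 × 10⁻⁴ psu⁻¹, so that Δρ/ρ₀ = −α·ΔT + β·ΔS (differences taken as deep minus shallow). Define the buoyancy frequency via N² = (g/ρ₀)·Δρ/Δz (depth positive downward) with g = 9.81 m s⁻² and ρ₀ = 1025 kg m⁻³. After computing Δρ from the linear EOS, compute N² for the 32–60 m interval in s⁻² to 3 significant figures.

ΔT = -6.0 K, ΔS = -0.91 psu (deep − shallow).
Δρ/ρ₀ = −αΔT + βΔS = 9.60 × 10⁻⁴ − 7.28 × 10⁻⁴ = 2.32 × 10⁻⁴, so Δρ ≈ 0.2378 kg m⁻³.
N² = (g/ρ₀)·Δρ/Δz = g·(Δρ/ρ₀)/Δz = 9.81 × 2.32 × 10⁻⁴ / 28 = 8.1283 × 10⁻⁵ s⁻² ≈ 8.13 × 10⁻⁵ s⁻².

8.13 × 10⁻⁵ s⁻²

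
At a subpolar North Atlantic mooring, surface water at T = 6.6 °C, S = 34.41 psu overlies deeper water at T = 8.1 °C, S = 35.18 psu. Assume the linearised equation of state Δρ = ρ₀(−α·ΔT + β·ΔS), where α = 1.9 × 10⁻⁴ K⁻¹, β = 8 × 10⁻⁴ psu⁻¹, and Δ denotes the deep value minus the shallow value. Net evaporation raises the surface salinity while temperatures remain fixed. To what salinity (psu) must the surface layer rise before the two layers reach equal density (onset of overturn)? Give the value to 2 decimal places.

Neutral buoyancy requires −α(T_deep − T_surf) + β(S_deep − S_surf′) = 0.
S_surf′ = S_deep − (α/β)·ΔT = 35.18 − (1.9 × 10⁻⁴/8 × 10⁻⁴)·(+1.5) = 34.8237 psu.
Increase required: 34.8237 − 34.41 = 0.4137 psu.

34.82 psu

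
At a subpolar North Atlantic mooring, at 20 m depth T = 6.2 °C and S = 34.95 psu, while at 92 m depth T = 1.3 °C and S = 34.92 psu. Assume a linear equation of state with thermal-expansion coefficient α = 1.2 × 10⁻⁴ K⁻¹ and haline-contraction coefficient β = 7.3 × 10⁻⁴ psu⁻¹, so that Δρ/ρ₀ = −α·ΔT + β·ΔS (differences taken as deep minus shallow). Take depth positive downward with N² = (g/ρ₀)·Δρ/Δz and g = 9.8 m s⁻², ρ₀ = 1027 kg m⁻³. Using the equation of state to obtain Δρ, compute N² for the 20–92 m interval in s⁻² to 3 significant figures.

ΔT = -4.9 K, ΔS = -0.03 psu (deep − shallow).
Δρ/ρ₀ = −αΔT + βΔS = 5.88 × 10⁻⁴ − 2.19 × 10⁻⁵ = 5.661 × 10⁻⁴, so Δρ ≈ 0.5814 kg m⁻³.
N² = (g/ρ₀)·Δρ/Δz = g·(Δρ/ρ₀)/Δz = 9.8 × 5.661 × 10⁻⁴ / 72 = 7.7053 × 10⁻⁵ s⁻² ≈ 7.71 × 10⁻⁵ s⁻².

7.71 × 10⁻⁵ s⁻²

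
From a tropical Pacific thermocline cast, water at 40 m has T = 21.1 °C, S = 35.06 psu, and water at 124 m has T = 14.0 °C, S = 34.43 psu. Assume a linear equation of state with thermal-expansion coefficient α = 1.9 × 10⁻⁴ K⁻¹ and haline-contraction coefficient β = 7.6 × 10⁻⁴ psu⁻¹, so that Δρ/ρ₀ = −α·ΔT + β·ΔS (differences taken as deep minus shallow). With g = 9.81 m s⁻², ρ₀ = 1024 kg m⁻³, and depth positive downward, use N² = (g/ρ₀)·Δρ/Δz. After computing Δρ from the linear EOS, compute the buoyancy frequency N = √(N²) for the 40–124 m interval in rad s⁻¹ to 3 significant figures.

ΔT = -7.1 K, ΔS = -0.63 psu (deep − shallow).
Δρ/ρ₀ = −αΔT + βΔS = 1.349 × 10⁻³ − 4.788 × 10⁻⁴ = 8.702 × 10⁻⁴, so Δρ ≈ 0.8911 kg m⁻³.
N² = (g/ρ₀)·Δρ/Δz = g·(Δρ/ρ₀)/Δz = 9.81 × 8.702 × 10⁻⁴ / 84 = 1.0163 × 10⁻⁴ s⁻².
N = √(1.0163 × 10⁻⁴) = 0.010081 rad s⁻¹ ≈ 0.0101 rad s⁻¹.

0.0101 rad s⁻¹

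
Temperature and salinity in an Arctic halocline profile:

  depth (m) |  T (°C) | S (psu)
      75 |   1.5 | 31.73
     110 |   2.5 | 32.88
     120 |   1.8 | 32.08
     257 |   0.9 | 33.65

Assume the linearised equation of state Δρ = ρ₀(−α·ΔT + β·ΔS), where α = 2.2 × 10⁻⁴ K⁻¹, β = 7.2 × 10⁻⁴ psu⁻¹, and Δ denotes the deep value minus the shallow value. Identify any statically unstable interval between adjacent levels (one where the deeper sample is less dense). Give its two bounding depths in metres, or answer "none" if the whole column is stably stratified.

110–120 m

Evaluate Δρ/ρ₀ = −αΔT + βΔS across each adjacent pair:
  75–110 m: −αΔT+βΔS = −(2.2 × 10⁻⁴)(+1.0)+(7.2 × 10⁻⁴)(+1.15) = 6.1 × 10⁻⁴ → stable
  110–120 m: −αΔT+βΔS = −(2.2 × 10⁻⁴)(-0.7)+(7.2 × 10⁻⁴)(-0.80) = -4.2 × 10⁻⁴ → UNSTABLE
  120–257 m: −αΔT+βΔS = −(2.2 × 10⁻⁴)(-0.9)+(7.2 × 10⁻⁴)(+1.57) = 1.3 × 10⁻³ → stable
The 110–120 m interval has Δρ < 0: lighter water underlies denser water.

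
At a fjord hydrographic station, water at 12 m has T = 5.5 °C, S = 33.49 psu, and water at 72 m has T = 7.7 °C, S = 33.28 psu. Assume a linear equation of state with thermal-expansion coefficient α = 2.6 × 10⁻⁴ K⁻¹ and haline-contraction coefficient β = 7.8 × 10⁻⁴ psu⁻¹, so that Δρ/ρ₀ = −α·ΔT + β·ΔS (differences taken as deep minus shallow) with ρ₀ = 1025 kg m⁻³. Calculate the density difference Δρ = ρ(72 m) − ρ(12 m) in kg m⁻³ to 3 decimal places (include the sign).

-0.754 kg m⁻³

ΔT = +2.2 K, ΔS = -0.21 psu (deep − shallow).
Δρ/ρ₀ = −(2.6 × 10⁻⁴)(+2.2) + (7.8 × 10⁻⁴)(-0.21) = -7.358 × 10⁻⁴.
Δρ = 1025 × (-7.358 × 10⁻⁴) = -0.754 kg m⁻³.
Negative Δρ: lighter below, statically unstable.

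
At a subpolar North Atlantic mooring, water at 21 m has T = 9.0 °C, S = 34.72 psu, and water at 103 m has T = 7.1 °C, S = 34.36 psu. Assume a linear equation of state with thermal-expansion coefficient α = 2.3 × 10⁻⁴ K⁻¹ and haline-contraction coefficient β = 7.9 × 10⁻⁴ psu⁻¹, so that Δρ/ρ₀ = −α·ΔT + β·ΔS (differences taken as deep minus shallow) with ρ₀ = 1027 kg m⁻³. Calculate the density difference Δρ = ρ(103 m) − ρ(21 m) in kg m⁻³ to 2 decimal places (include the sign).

+0.16 kg m⁻³

ΔT = -1.9 K, ΔS = -0.36 psu (deep − shallow).
Δρ/ρ₀ = −(2.3 × 10⁻⁴)(-1.9) + (7.9 × 10⁻⁴)(-0.36) = 1.526 × 10⁻⁴.
Δρ = 1027 × (1.526 × 10⁻⁴) = +0.16 kg m⁻³.
Positive Δρ: denser below, stable.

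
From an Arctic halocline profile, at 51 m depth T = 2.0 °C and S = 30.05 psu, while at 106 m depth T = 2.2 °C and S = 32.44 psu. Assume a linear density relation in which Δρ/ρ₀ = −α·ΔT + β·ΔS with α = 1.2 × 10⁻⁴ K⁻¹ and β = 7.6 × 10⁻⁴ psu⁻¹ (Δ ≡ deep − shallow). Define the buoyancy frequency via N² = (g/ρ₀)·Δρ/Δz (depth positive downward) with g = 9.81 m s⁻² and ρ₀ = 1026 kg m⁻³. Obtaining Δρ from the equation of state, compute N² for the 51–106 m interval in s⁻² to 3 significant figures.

ΔT = +0.2 K, ΔS = +2.39 psu (deep − shallow).
Δρ/ρ₀ = −αΔT + βΔS = -2.40 × 10⁻⁵ + 1.8164 × 10⁻³ = 1.7924 × 10⁻³, so Δρ ≈ 1.839 kg m⁻³.
N² = (g/ρ₀)·Δρ/Δz = g·(Δρ/ρ₀)/Δz = 9.81 × 1.7924 × 10⁻³ / 55 = 3.1970 × 10⁻⁴ s⁻² ≈ 3.20 × 10⁻⁴ s⁻².

3.20 × 10⁻⁴ s⁻²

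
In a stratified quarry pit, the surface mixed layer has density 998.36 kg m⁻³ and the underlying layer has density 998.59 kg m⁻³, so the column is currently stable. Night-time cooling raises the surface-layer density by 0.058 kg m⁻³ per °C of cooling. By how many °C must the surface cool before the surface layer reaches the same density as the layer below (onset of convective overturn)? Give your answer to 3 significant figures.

3.97 °C

Density deficit of the surface layer: 998.59 − 998.36 = 0.23 kg m⁻³.
Required change = 0.23 / 0.058 = 3.97 °C.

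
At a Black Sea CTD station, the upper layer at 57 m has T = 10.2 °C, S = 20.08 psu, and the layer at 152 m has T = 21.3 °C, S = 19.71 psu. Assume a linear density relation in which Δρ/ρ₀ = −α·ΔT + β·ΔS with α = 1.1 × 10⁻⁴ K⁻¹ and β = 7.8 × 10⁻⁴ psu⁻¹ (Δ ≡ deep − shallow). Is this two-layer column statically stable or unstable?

unstable

ΔT = 21.3 − 10.2 = +11.1 K and ΔS = 19.71 − 20.08 = -0.37 psu (deep − shallow).
−αΔT = -1.221 × 10⁻³; βΔS = -2.886 × 10⁻⁴; sum Δρ/ρ₀ = -1.5096 × 10⁻³.
Δρ/ρ₀ < 0, so Δρ < 0: deeper water is lighter → statically unstable; the column would overturn.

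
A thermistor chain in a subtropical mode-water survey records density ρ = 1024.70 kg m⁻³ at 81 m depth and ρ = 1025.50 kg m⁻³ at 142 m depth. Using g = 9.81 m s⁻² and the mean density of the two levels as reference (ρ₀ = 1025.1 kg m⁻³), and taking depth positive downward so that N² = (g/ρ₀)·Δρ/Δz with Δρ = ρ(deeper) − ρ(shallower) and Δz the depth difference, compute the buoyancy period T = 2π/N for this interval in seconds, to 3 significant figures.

561 s

Δρ = 1025.50 − 1024.70 = 0.80 kg m⁻³ over Δz = 142 − 81 = 61 m.
N² = (9.81/1025.1) × (0.80/61) = 1.2551 × 10⁻⁴ s⁻².
N = √(1.2551 × 10⁻⁴) = 0.011203 rad s⁻¹, so T = 2π/N = 560.85 s ≈ 561 s.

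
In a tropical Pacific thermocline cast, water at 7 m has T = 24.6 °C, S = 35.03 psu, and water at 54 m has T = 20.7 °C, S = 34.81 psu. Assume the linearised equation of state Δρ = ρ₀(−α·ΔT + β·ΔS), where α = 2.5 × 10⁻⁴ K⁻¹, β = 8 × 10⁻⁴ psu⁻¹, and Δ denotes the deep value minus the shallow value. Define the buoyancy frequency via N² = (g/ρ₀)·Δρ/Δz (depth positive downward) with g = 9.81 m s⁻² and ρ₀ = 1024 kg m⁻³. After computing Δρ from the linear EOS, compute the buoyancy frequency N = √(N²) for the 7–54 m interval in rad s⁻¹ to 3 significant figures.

0.0129 rad s⁻¹

ΔT = -3.9 K, ΔS = -0.22 psu (deep − shallow).
Δρ/ρ₀ = −αΔT + βΔS = 9.75 × 10⁻⁴ − 1.76 × 10⁻⁴ = 7.99 × 10⁻⁴, so Δρ ≈ 0.8182 kg m⁻³.
N² = (g/ρ₀)·Δρ/Δz = g·(Δρ/ρ₀)/Δz = 9.81 × 7.99 × 10⁻⁴ / 47 = 1.6677 × 10⁻⁴ s⁻².
N = √(1.6677 × 10⁻⁴) = 0.012914 rad s⁻¹ ≈ 0.0129 rad s⁻¹.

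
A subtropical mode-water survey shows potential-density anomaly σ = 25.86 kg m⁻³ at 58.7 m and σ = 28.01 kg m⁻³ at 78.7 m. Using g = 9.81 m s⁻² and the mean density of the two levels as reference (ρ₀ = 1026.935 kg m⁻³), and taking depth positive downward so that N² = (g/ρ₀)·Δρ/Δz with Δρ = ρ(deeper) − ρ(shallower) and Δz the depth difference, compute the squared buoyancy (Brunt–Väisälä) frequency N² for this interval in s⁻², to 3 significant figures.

1.03 × 10⁻³ s⁻²

Δρ = 1028.01 − 1025.86 = 2.15 kg m⁻³ over Δz = 78.7 − 58.7 = 20 m.
N² = (9.81/1026.935) × (2.15/20) = 1.0269 × 10⁻³ s⁻² ≈ 1.03 × 10⁻³ s⁻².
A positive N² confirms static stability across the interval.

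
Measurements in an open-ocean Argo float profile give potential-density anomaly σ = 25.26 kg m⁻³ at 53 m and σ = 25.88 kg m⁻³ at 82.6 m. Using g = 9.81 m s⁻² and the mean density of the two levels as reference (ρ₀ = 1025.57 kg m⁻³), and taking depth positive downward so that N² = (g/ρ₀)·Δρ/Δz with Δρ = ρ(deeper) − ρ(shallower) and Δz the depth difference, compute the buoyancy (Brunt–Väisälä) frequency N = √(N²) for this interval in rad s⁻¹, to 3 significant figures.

0.0142 rad s⁻¹

Δρ = 1025.88 − 1025.26 = 0.62 kg m⁻³ over Δz = 82.6 − 53 = 29.6 m.
N² = (9.81/1025.57) × (0.62/29.6) = 2.0036 × 10⁻⁴ s⁻².
N = √(2.0036 × 10⁻⁴) = 0.014155 rad s⁻¹ ≈ 0.0142 rad s⁻¹.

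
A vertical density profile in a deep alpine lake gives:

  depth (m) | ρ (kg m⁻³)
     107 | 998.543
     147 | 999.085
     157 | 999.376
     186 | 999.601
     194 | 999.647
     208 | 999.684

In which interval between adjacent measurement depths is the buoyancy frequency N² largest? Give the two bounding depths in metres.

147–157 m

Compute the density gradient over each adjacent pair:
  107–147 m: Δρ/Δz = 0.542/40 = 0.014 kg m⁻⁴
  147–157 m: Δρ/Δz = 0.291/10 = 0.029 kg m⁻⁴
  157–186 m: Δρ/Δz = 0.225/29 = 7.8 × 10⁻³ kg m⁻⁴
  186–194 m: Δρ/Δz = 0.046/8 = 5.7 × 10⁻³ kg m⁻⁴
  194–208 m: Δρ/Δz = 0.037/14 = 2.6 × 10⁻³ kg m⁻⁴
The largest gradient is in the 147–157 m interval — the pycnocline.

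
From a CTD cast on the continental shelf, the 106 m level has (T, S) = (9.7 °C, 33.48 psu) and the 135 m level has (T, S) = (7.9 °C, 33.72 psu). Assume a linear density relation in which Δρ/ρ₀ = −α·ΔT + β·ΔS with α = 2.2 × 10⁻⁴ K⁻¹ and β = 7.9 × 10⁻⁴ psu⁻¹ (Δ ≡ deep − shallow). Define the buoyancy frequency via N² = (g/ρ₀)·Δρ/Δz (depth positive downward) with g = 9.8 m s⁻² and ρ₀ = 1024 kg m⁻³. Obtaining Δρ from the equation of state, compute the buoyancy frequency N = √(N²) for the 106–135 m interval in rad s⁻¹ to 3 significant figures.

0.0141 rad s⁻¹

ΔT = -1.8 K, ΔS = +0.24 psu (deep − shallow).
Δρ/ρ₀ = −αΔT + βΔS = 3.96 × 10⁻⁴ + 1.896 × 10⁻⁴ = 5.856 × 10⁻⁴, so Δρ ≈ 0.5997 kg m⁻³.
N² = (g/ρ₀)·Δρ/Δz = g·(Δρ/ρ₀)/Δz = 9.8 × 5.856 × 10⁻⁴ / 29 = 1.9789 × 10⁻⁴ s⁻².
N = √(1.9789 × 10⁻⁴) = 0.014067 rad s⁻¹ ≈ 0.0141 rad s⁻¹.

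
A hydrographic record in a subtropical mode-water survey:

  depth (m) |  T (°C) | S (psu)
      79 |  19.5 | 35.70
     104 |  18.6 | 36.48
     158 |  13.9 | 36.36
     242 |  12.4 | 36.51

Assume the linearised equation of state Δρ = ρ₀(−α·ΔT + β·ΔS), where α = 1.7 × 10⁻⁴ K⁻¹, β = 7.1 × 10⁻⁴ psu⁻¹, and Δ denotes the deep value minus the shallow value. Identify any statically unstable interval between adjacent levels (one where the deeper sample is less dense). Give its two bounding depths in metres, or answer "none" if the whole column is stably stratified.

none

Evaluate Δρ/ρ₀ = −αΔT + βΔS across each adjacent pair:
  79–104 m: −αΔT+βΔS = −(1.7 × 10⁻⁴)(-0.9)+(7.1 × 10⁻⁴)(+0.78) = 7.1 × 10⁻⁴ → stable
  104–158 m: −αΔT+βΔS = −(1.7 × 10⁻⁴)(-4.7)+(7.1 × 10⁻⁴)(-0.12) = 7.1 × 10⁻⁴ → stable
  158–242 m: −αΔT+βΔS = −(1.7 × 10⁻⁴)(-1.5)+(7.1 × 10⁻⁴)(+0.15) = 3.6 × 10⁻⁴ → stable
Every interval has Δρ > 0: the column is stably stratified throughout.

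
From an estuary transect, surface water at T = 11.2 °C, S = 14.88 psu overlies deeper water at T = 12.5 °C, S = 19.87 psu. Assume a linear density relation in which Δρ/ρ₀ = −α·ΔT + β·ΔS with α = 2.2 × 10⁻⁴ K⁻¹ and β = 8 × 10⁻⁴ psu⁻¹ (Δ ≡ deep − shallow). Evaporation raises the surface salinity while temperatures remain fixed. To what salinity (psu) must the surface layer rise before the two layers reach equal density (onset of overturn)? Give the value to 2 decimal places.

Neutral buoyancy requires −α(T_deep − T_surf) + β(S_deep − S_surf′) = 0.
S_surf′ = S_deep − (α/β)·ΔT = 19.87 − (2.2 × 10⁻⁴/8 × 10⁻⁴)·(+1.3) = 19.5125 psu.
Increase required: 19.5125 − 14.88 = 4.6325 psu.

19.51 psu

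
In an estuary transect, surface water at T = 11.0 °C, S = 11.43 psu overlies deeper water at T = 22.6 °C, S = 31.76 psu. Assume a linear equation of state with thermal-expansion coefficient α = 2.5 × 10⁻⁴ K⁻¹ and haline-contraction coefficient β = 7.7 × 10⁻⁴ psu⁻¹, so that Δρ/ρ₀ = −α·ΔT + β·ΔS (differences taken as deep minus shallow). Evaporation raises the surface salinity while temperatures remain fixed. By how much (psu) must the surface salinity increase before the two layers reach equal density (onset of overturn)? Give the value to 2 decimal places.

Neutral buoyancy requires −α(T_deep − T_surf) + β(S_deep − S_surf′) = 0.
S_surf′ = S_deep − (α/β)·ΔT = 31.76 − (2.5 × 10⁻⁴/7.7 × 10⁻⁴)·(+11.6) = 27.9938 psu.
Increase required: 27.9938 − 11.43 = 16.5638 psu.

16.56 psu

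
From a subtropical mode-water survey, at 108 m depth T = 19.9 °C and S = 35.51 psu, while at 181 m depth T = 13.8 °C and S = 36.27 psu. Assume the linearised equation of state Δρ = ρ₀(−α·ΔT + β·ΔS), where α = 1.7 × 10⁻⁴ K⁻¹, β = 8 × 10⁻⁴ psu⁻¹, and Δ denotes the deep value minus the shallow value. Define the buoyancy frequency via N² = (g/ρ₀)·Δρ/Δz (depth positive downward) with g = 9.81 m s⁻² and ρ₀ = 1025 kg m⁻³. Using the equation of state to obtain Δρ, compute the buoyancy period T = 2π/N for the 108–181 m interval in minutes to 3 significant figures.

7.04 min

ΔT = -6.1 K, ΔS = +0.76 psu (deep − shallow).
Δρ/ρ₀ = −αΔT + βΔS = 1.037 × 10⁻³ + 6.08 × 10⁻⁴ = 1.645 × 10⁻³, so Δρ ≈ 1.686 kg m⁻³.
N² = (g/ρ₀)·Δρ/Δz = g·(Δρ/ρ₀)/Δz = 9.81 × 1.645 × 10⁻³ / 73 = 2.2106 × 10⁻⁴ s⁻².
N = √(2.2106 × 10⁻⁴) = 0.014868 rad s⁻¹ → T = 2π/N = 422.60 s = 7.0433 min ≈ 7.04 min.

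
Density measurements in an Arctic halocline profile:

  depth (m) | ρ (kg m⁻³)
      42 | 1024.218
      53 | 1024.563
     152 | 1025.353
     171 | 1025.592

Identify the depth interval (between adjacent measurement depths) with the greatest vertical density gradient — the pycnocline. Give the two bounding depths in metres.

Compute the density gradient over each adjacent pair:
  42–53 m: Δρ/Δz = 0.345/11 = 0.031 kg m⁻⁴
  53–152 m: Δρ/Δz = 0.790/99 = 8.0 × 10⁻³ kg m⁻⁴
  152–171 m: Δρ/Δz = 0.239/19 = 0.013 kg m⁻⁴
The largest gradient is in the 42–53 m interval — the pycnocline.

42–53 m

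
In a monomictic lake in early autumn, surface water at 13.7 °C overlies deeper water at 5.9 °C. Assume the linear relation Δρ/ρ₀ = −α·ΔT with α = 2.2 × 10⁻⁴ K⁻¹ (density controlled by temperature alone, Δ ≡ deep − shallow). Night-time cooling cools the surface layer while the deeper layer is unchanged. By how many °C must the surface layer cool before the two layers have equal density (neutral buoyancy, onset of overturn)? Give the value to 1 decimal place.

With temperature the only control, equal density requires T_surf′ = T_deep.
T_surf′ = 5.9 °C.
Cooling required: 13.7 − 5.9 = 7.8 °C.

7.8 °C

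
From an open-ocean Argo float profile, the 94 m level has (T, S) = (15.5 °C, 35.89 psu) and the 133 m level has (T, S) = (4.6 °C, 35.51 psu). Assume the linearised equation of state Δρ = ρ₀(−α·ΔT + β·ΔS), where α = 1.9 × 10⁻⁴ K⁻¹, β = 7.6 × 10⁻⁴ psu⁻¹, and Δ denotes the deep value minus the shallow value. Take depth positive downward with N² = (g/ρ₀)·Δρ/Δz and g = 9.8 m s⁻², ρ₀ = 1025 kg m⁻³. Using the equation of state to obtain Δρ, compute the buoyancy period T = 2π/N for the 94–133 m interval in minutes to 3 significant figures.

4.95 min

ΔT = -10.9 K, ΔS = -0.38 psu (deep − shallow).
Δρ/ρ₀ = −αΔT + βΔS = 2.071 × 10⁻³ − 2.888 × 10⁻⁴ = 1.7822 × 10⁻³, so Δρ ≈ 1.827 kg m⁻³.
N² = (g/ρ₀)·Δρ/Δz = g·(Δρ/ρ₀)/Δz = 9.8 × 1.7822 × 10⁻³ / 39 = 4.4783 × 10⁻⁴ s⁻².
N = √(4.4783 × 10⁻⁴) = 0.021162 rad s⁻¹ → T = 2π/N = 296.91 s = 4.9485 min ≈ 4.95 min.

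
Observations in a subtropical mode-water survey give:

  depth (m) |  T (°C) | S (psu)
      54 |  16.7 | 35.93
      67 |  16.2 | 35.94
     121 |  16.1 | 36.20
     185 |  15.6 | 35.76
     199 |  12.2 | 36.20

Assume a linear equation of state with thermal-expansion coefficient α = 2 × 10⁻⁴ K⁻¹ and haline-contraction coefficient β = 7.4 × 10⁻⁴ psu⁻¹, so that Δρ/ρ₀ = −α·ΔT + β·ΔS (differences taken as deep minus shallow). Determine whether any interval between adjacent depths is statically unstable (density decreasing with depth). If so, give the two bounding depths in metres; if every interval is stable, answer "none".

Evaluate Δρ/ρ₀ = −αΔT + βΔS across each adjacent pair:
  54–67 m: −αΔT+βΔS = −(2 × 10⁻⁴)(-0.5)+(7.4 × 10⁻⁴)(+0.01) = 1.1 × 10⁻⁴ → stable
  67–121 m: −αΔT+βΔS = −(2 × 10⁻⁴)(-0.1)+(7.4 × 10⁻⁴)(+0.26) = 2.1 × 10⁻⁴ → stable
  121–185 m: −αΔT+βΔS = −(2 × 10⁻⁴)(-0.5)+(7.4 × 10⁻⁴)(-0.44) = -2.3 × 10⁻⁴ → UNSTABLE
  185–199 m: −αΔT+βΔS = −(2 × 10⁻⁴)(-3.4)+(7.4 × 10⁻⁴)(+0.44) = 1.0 × 10⁻³ → stable
The 121–185 m interval has Δρ < 0: lighter water underlies denser water.

121–185 m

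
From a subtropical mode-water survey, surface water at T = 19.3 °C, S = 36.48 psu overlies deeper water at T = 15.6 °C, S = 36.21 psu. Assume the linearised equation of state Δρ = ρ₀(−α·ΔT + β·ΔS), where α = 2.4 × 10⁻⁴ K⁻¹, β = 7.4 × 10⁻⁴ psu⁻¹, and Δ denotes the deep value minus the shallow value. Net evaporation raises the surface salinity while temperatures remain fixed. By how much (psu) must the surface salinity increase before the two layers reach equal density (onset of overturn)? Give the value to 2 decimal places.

0.93 psu

Neutral buoyancy requires −α(T_deep − T_surf) + β(S_deep − S_surf′) = 0.
S_surf′ = S_deep − (α/β)·ΔT = 36.21 − (2.4 × 10⁻⁴/7.4 × 10⁻⁴)·(-3.7) = 37.4100 psu.
Increase required: 37.4100 − 36.48 = 0.9300 psu.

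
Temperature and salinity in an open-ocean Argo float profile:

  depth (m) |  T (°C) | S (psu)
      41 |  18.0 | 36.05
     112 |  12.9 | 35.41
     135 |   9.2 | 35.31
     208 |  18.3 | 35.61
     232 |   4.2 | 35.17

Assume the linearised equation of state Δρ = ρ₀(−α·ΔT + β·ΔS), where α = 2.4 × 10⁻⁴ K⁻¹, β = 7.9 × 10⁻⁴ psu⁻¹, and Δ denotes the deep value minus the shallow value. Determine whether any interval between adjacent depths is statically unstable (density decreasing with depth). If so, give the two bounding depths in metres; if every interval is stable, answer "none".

Evaluate Δρ/ρ₀ = −αΔT + βΔS across each adjacent pair:
  41–112 m: −αΔT+βΔS = −(2.4 × 10⁻⁴)(-5.1)+(7.9 × 10⁻⁴)(-0.64) = 7.2 × 10⁻⁴ → stable
  112–135 m: −αΔT+βΔS = −(2.4 × 10⁻⁴)(-3.7)+(7.9 × 10⁻⁴)(-0.10) = 8.1 × 10⁻⁴ → stable
  135–208 m: −αΔT+βΔS = −(2.4 × 10⁻⁴)(+9.1)+(7.9 × 10⁻⁴)(+0.30) = -1.9 × 10⁻³ → UNSTABLE
  208–232 m: −αΔT+βΔS = −(2.4 × 10⁻⁴)(-14.1)+(7.9 × 10⁻⁴)(-0.44) = 3.0 × 10⁻³ → stable
The 135–208 m interval has Δρ < 0: lighter water underlies denser water.

135–208 m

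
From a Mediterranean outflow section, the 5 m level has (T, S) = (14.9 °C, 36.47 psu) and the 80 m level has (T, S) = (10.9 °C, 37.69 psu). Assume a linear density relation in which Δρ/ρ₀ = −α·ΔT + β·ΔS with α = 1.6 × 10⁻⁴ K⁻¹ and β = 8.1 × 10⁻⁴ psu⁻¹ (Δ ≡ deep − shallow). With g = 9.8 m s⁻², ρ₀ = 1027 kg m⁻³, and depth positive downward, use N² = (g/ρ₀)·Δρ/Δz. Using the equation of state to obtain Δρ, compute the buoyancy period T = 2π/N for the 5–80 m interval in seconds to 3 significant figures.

431 s

ΔT = -4.0 K, ΔS = +1.22 psu (deep − shallow).
Δρ/ρ₀ = −αΔT + βΔS = 6.40 × 10⁻⁴ + 9.882 × 10⁻⁴ = 1.6282 × 10⁻³, so Δρ ≈ 1.672 kg m⁻³.
N² = (g/ρ₀)·Δρ/Δz = g·(Δρ/ρ₀)/Δz = 9.8 × 1.6282 × 10⁻³ / 75 = 2.1275 × 10⁻⁴ s⁻².
N = √(2.1275 × 10⁻⁴) = 0.014586 rad s⁻¹ → T = 2π/N = 430.77 s ≈ 431 s.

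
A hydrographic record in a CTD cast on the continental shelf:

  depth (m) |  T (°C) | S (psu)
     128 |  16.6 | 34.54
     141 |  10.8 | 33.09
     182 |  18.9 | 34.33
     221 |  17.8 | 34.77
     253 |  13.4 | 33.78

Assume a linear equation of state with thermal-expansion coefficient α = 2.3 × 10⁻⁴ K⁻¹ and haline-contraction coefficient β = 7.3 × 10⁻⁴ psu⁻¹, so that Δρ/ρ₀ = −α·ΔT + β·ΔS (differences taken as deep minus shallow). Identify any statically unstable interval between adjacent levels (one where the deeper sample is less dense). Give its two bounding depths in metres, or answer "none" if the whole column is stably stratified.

141–182 m

Evaluate Δρ/ρ₀ = −αΔT + βΔS across each adjacent pair:
  128–141 m: −αΔT+βΔS = −(2.3 × 10⁻⁴)(-5.8)+(7.3 × 10⁻⁴)(-1.45) = 2.8 × 10⁻⁴ → stable
  141–182 m: −αΔT+βΔS = −(2.3 × 10⁻⁴)(+8.1)+(7.3 × 10⁻⁴)(+1.24) = -9.6 × 10⁻⁴ → UNSTABLE
  182–221 m: −αΔT+βΔS = −(2.3 × 10⁻⁴)(-1.1)+(7.3 × 10⁻⁴)(+0.44) = 5.7 × 10⁻⁴ → stable
  221–253 m: −αΔT+βΔS = −(2.3 × 10⁻⁴)(-4.4)+(7.3 × 10⁻⁴)(-0.99) = 2.9 × 10⁻⁴ → stable
The 141–182 m interval has Δρ < 0: lighter water underlies denser water.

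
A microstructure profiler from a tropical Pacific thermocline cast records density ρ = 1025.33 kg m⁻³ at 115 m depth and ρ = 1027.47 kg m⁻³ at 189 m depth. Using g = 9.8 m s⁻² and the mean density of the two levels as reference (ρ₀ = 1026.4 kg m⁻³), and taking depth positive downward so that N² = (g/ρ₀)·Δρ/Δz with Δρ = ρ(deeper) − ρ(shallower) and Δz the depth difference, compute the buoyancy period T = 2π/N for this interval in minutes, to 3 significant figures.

Δρ = 1027.47 − 1025.33 = 2.14 kg m⁻³ over Δz = 189 − 115 = 74 m.
N² = (9.8/1026.4) × (2.14/74) = 2.7612 × 10⁻⁴ s⁻².
N = √(2.7612 × 10⁻⁴) = 0.016617 rad s⁻¹, so T = 2π/N = 378.12 s = 6.3020 min ≈ 6.30 min.

6.30 min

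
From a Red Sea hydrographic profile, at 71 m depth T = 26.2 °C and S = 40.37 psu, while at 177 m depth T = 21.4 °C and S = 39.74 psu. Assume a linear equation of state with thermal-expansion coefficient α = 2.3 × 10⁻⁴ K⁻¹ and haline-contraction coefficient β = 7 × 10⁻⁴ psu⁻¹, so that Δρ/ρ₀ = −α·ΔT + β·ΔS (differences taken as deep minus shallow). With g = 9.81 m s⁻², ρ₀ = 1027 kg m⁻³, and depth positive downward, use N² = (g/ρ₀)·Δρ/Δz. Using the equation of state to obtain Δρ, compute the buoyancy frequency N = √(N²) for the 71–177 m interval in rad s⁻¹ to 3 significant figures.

7.83 × 10⁻³ rad s⁻¹

ΔT = -4.8 K, ΔS = -0.63 psu (deep − shallow).
Δρ/ρ₀ = −αΔT + βΔS = 1.104 × 10⁻³ − 4.41 × 10⁻⁴ = 6.63 × 10⁻⁴, so Δρ ≈ 0.6809 kg m⁻³.
N² = (g/ρ₀)·Δρ/Δz = g·(Δρ/ρ₀)/Δz = 9.81 × 6.63 × 10⁻⁴ / 106 = 6.1359 × 10⁻⁵ s⁻².
N = √(6.1359 × 10⁻⁵) = 7.8332 × 10⁻³ rad s⁻¹ ≈ 7.83 × 10⁻³ rad s⁻¹.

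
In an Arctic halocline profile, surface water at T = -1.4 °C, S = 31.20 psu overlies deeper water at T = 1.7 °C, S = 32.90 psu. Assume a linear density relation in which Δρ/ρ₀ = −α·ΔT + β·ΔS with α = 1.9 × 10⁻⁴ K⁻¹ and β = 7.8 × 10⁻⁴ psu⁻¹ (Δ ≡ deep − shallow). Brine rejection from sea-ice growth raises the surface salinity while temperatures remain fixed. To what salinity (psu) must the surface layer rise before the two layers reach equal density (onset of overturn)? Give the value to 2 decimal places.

Neutral buoyancy requires −α(T_deep − T_surf) + β(S_deep − S_surf′) = 0.
S_surf′ = S_deep − (α/β)·ΔT = 32.90 − (1.9 × 10⁻⁴/7.8 × 10⁻⁴)·(+3.1) = 32.1449 psu.
Increase required: 32.1449 − 31.20 = 0.9449 psu.

32.14 psu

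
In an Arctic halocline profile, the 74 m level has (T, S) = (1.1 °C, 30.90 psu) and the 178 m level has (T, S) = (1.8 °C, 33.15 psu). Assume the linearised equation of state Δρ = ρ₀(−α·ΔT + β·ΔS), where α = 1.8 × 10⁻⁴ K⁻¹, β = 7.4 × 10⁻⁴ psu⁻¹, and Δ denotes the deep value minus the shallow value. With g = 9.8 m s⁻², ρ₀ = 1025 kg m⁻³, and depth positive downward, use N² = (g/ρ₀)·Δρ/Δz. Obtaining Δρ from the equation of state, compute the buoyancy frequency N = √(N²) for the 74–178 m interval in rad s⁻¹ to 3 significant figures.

0.0120 rad s⁻¹

ΔT = +0.7 K, ΔS = +2.25 psu (deep − shallow).
Δρ/ρ₀ = −αΔT + βΔS = -1.26 × 10⁻⁴ + 1.665 × 10⁻³ = 1.539 × 10⁻³, so Δρ ≈ 1.577 kg m⁻³.
N² = (g/ρ₀)·Δρ/Δz = g·(Δρ/ρ₀)/Δz = 9.8 × 1.539 × 10⁻³ / 104 = 1.4502 × 10⁻⁴ s⁻².
N = √(1.4502 × 10⁻⁴) = 0.012042 rad s⁻¹ ≈ 0.0120 rad s⁻¹.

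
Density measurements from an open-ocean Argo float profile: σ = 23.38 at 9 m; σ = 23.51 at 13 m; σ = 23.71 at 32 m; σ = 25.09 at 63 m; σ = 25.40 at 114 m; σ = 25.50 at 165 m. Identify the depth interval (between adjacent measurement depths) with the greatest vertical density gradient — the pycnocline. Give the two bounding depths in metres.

Compute the density gradient over each adjacent pair:
  9–13 m: Δρ/Δz = 0.13/4 = 0.033 kg m⁻⁴
  13–32 m: Δρ/Δz = 0.20/19 = 0.011 kg m⁻⁴
  32–63 m: Δρ/Δz = 1.38/31 = 0.045 kg m⁻⁴
  63–114 m: Δρ/Δz = 0.31/51 = 6.1 × 10⁻³ kg m⁻⁴
  114–165 m: Δρ/Δz = 0.10/51 = 2.0 × 10⁻³ kg m⁻⁴
The largest gradient is in the 32–63 m interval — the pycnocline.

32–63 m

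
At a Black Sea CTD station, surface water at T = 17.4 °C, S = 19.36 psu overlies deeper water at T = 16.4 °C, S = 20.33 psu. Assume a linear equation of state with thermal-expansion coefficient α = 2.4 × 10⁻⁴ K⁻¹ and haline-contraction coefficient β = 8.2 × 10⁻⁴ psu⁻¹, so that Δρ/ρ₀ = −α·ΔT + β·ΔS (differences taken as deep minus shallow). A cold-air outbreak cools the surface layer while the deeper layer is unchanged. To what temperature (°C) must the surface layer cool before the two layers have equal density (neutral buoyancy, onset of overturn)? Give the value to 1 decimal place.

13.1 °C

Neutral buoyancy requires Δρ = 0, i.e. −α(T_deep − T_surf′) + β(S_deep − S_surf) = 0.
T_surf′ = T_deep − (β/α)·ΔS = 16.4 − (8.2 × 10⁻⁴/2.4 × 10⁻⁴)·(+0.97) = 13.086 °C.
Cooling required: 17.4 − (13.086) = 4.314 °C.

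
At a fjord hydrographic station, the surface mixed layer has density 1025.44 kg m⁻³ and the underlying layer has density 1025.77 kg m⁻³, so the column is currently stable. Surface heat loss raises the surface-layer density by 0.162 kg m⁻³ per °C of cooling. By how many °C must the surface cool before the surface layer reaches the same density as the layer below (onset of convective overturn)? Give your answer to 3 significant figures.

2.04 °C

Density deficit of the surface layer: 1025.77 − 1025.44 = 0.33 kg m⁻³.
Required change = 0.33 / 0.162 = 2.04 °C.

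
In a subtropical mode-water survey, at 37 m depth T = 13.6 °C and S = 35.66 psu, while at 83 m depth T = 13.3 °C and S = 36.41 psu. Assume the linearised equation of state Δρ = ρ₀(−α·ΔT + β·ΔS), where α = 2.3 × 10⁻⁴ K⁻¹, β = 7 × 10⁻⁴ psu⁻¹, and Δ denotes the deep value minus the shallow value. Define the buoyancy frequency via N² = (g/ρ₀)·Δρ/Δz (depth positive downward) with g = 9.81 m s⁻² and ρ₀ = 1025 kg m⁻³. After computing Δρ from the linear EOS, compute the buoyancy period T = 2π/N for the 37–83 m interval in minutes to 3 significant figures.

ΔT = -0.3 K, ΔS = +0.75 psu (deep − shallow).
Δρ/ρ₀ = −αΔT + βΔS = 6.90 × 10⁻⁵ + 5.25 × 10⁻⁴ = 5.94 × 10⁻⁴, so Δρ ≈ 0.6088 kg m⁻³.
N² = (g/ρ₀)·Δρ/Δz = g·(Δρ/ρ₀)/Δz = 9.81 × 5.94 × 10⁻⁴ / 46 = 1.2668 × 10⁻⁴ s⁻².
N = √(1.2668 × 10⁻⁴) = 0.011255 rad s⁻¹ → T = 2π/N = 558.26 s = 9.3043 min ≈ 9.30 min.

9.30 min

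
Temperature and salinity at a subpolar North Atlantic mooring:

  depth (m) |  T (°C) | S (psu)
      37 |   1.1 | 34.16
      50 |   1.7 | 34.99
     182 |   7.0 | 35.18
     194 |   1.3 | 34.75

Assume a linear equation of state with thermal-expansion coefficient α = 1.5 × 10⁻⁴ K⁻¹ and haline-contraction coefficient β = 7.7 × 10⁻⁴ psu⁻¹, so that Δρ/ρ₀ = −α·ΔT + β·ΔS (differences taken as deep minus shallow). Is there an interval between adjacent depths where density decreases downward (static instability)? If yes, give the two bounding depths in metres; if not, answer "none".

Evaluate Δρ/ρ₀ = −αΔT + βΔS across each adjacent pair:
  37–50 m: −αΔT+βΔS = −(1.5 × 10⁻⁴)(+0.6)+(7.7 × 10⁻⁴)(+0.83) = 5.5 × 10⁻⁴ → stable
  50–182 m: −αΔT+βΔS = −(1.5 × 10⁻⁴)(+5.3)+(7.7 × 10⁻⁴)(+0.19) = -6.5 × 10⁻⁴ → UNSTABLE
  182–194 m: −αΔT+βΔS = −(1.5 × 10⁻⁴)(-5.7)+(7.7 × 10⁻⁴)(-0.43) = 5.2 × 10⁻⁴ → stable
The 50–182 m interval has Δρ < 0: lighter water underlies denser water.

50–182 m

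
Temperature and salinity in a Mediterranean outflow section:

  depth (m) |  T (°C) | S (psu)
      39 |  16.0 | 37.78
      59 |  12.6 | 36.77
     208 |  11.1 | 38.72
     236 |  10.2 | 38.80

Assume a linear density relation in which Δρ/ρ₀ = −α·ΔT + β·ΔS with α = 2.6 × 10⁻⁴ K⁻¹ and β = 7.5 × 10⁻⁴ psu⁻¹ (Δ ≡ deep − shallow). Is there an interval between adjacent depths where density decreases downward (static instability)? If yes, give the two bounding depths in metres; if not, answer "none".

Evaluate Δρ/ρ₀ = −αΔT + βΔS across each adjacent pair:
  39–59 m: −αΔT+βΔS = −(2.6 × 10⁻⁴)(-3.4)+(7.5 × 10⁻⁴)(-1.01) = 1.3 × 10⁻⁴ → stable
  59–208 m: −αΔT+βΔS = −(2.6 × 10⁻⁴)(-1.5)+(7.5 × 10⁻⁴)(+1.95) = 1.9 × 10⁻³ → stable
  208–236 m: −αΔT+βΔS = −(2.6 × 10⁻⁴)(-0.9)+(7.5 × 10⁻⁴)(+0.08) = 2.9 × 10⁻⁴ → stable
Every interval has Δρ > 0: the column is stably stratified throughout.

none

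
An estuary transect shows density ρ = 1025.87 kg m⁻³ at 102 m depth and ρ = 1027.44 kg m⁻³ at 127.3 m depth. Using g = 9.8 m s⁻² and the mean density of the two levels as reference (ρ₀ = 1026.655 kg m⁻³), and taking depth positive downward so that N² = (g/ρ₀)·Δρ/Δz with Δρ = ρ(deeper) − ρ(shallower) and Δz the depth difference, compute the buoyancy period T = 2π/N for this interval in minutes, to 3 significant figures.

Δρ = 1027.44 − 1025.87 = 1.57 kg m⁻³ over Δz = 127.3 − 102 = 25.3 m.
N² = (9.8/1026.655) × (1.57/25.3) = 5.9235 × 10⁻⁴ s⁻².
N = √(5.9235 × 10⁻⁴) = 0.024338 rad s⁻¹, so T = 2π/N = 258.16 s = 4.3027 min ≈ 4.30 min.
Since Δρ > 0 the layer is stably stratified.

4.30 min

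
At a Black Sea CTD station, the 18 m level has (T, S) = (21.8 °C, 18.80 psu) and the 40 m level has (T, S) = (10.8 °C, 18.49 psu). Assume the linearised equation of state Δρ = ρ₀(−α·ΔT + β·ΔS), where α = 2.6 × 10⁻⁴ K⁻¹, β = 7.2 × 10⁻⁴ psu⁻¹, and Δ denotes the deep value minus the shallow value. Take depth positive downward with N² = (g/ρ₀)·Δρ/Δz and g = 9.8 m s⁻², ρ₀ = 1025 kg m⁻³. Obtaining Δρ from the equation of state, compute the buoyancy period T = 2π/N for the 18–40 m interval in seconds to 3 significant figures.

183 s

ΔT = -11.0 K, ΔS = -0.31 psu (deep − shallow).
Δρ/ρ₀ = −αΔT + βΔS = 2.86 × 10⁻³ − 2.232 × 10⁻⁴ = 2.6368 × 10⁻³, so Δρ ≈ 2.703 kg m⁻³.
N² = (g/ρ₀)·Δρ/Δz = g·(Δρ/ρ₀)/Δz = 9.8 × 2.6368 × 10⁻³ / 22 = 1.1746 × 10⁻³ s⁻².
N = √(1.1746 × 10⁻³) = 0.034272 rad s⁻¹ → T = 2π/N = 183.33 s ≈ 183 s.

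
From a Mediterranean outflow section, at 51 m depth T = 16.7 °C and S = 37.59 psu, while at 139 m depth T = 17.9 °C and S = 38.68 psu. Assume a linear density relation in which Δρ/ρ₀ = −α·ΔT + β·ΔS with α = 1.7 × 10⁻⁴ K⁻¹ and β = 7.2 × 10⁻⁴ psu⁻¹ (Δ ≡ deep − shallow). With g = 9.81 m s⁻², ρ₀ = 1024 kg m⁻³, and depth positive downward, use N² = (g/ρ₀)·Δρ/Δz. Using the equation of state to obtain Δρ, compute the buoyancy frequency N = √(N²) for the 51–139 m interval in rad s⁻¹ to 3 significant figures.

8.05 × 10⁻³ rad s⁻¹

ΔT = +1.2 K, ΔS = +1.09 psu (deep − shallow).
Δρ/ρ₀ = −αΔT + βΔS = -2.04 × 10⁻⁴ + 7.848 × 10⁻⁴ = 5.808 × 10⁻⁴, so Δρ ≈ 0.5947 kg m⁻³.
N² = (g/ρ₀)·Δρ/Δz = g·(Δρ/ρ₀)/Δz = 9.81 × 5.808 × 10⁻⁴ / 88 = 6.4746 × 10⁻⁵ s⁻².
N = √(6.4746 × 10⁻⁵) = 8.0465 × 10⁻³ rad s⁻¹ ≈ 8.05 × 10⁻³ rad s⁻¹.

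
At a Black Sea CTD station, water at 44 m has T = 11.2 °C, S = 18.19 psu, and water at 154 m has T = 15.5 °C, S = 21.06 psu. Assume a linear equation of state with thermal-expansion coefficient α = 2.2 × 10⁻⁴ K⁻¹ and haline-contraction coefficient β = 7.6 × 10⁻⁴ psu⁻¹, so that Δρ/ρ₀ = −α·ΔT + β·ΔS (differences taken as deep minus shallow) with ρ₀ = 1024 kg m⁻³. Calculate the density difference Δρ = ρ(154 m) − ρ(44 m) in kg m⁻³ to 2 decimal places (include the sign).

ΔT = +4.3 K, ΔS = +2.87 psu (deep − shallow).
Δρ/ρ₀ = −(2.2 × 10⁻⁴)(+4.3) + (7.6 × 10⁻⁴)(+2.87) = 1.2352 × 10⁻³.
Δρ = 1024 × (1.2352 × 10⁻³) = +1.26 kg m⁻³.
Positive Δρ: denser below, stable.

+1.26 kg m⁻³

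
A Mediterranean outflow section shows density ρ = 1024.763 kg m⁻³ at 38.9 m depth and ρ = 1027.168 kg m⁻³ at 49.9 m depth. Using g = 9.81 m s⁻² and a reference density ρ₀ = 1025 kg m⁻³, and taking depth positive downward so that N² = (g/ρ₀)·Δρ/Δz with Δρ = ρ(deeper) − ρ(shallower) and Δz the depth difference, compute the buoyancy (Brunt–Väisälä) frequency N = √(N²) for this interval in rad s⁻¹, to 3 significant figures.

0.0457 rad s⁻¹

Δρ = 1027.168 − 1024.763 = 2.405 kg m⁻³ over Δz = 49.9 − 38.9 = 11 m.
N² = (9.81/1025) × (2.405/11) = 2.0925 × 10⁻³ s⁻².
N = √(2.0925 × 10⁻³) = 0.045744 rad s⁻¹ ≈ 0.0457 rad s⁻¹.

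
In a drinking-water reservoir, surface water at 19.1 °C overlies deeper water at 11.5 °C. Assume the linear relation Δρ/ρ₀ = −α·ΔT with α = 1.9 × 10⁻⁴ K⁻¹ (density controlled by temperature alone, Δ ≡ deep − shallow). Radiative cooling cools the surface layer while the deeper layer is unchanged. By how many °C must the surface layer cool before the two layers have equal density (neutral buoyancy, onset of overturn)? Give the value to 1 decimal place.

7.6 °C

With temperature the only control, equal density requires T_surf′ = T_deep.
T_surf′ = 11.5 °C.
Cooling required: 19.1 − 11.5 = 7.6 °C.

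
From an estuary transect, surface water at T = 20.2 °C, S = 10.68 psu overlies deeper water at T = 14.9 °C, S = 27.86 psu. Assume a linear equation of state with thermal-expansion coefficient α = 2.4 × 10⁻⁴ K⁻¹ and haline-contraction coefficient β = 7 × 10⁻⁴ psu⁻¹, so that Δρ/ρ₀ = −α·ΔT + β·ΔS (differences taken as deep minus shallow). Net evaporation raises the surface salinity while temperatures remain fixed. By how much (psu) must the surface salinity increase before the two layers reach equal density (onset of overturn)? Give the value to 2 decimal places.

19.00 psu

Neutral buoyancy requires −α(T_deep − T_surf) + β(S_deep − S_surf′) = 0.
S_surf′ = S_deep − (α/β)·ΔT = 27.86 − (2.4 × 10⁻⁴/7 × 10⁻⁴)·(-5.3) = 29.6771 psu.
Increase required: 29.6771 − 10.68 = 18.9971 psu.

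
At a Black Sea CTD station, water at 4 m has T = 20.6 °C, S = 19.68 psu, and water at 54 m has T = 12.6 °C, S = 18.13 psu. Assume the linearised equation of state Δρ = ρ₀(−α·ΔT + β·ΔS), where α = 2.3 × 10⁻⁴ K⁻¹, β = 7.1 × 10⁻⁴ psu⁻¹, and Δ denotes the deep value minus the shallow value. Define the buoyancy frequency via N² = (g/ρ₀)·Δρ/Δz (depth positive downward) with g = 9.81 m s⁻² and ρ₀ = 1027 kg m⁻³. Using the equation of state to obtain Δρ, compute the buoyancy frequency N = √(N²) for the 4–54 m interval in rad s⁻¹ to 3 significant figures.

0.0120 rad s⁻¹

ΔT = -8.0 K, ΔS = -1.55 psu (deep − shallow).
Δρ/ρ₀ = −αΔT + βΔS = 1.84 × 10⁻³ − 1.1005 × 10⁻³ = 7.395 × 10⁻⁴, so Δρ ≈ 0.7595 kg m⁻³.
N² = (g/ρ₀)·Δρ/Δz = g·(Δρ/ρ₀)/Δz = 9.81 × 7.395 × 10⁻⁴ / 50 = 1.4509 × 10⁻⁴ s⁻².
N = √(1.4509 × 10⁻⁴) = 0.012045 rad s⁻¹ ≈ 0.0120 rad s⁻¹.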